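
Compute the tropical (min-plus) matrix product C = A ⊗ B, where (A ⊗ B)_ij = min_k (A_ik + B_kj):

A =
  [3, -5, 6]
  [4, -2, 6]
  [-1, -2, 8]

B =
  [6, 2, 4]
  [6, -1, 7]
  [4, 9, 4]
A ⊗ B =
  [1, -6, 2]
  [4, -3, 5]
  [4, -3, 3]

Apply the min-plus product entry-by-entry:
  C[0][0] = min over k of (A[0][0] + B[0][0] = 3 + 6 = 9, A[0][1] + B[1][0] = -5 + 6 = 1, A[0][2] + B[2][0] = 6 + 4 = 10) = 1 (attained at k = 1)
  C[0][1] = min over k of (A[0][0] + B[0][1] = 3 + 2 = 5, A[0][1] + B[1][1] = -5 + -1 = -6, A[0][2] + B[2][1] = 6 + 9 = 15) = -6 (attained at k = 1)
  C[0][2] = min over k of (A[0][0] + B[0][2] = 3 + 4 = 7, A[0][1] + B[1][2] = -5 + 7 = 2, A[0][2] + B[2][2] = 6 + 4 = 10) = 2 (attained at k = 1)
  C[1][0] = min over k of (A[1][0] + B[0][0] = 4 + 6 = 10, A[1][1] + B[1][0] = -2 + 6 = 4, A[1][2] + B[2][0] = 6 + 4 = 10) = 4 (attained at k = 1)
  C[1][1] = min over k of (A[1][0] + B[0][1] = 4 + 2 = 6, A[1][1] + B[1][1] = -2 + -1 = -3, A[1][2] + B[2][1] = 6 + 9 = 15) = -3 (attained at k = 1)
  C[1][2] = min over k of (A[1][0] + B[0][2] = 4 + 4 = 8, A[1][1] + B[1][2] = -2 + 7 = 5, A[1][2] + B[2][2] = 6 + 4 = 10) = 5 (attained at k = 1)
  C[2][0] = min over k of (A[2][0] + B[0][0] = -1 + 6 = 5, A[2][1] + B[1][0] = -2 + 6 = 4, A[2][2] + B[2][0] = 8 + 4 = 12) = 4 (attained at k = 1)
  C[2][1] = min over k of (A[2][0] + B[0][1] = -1 + 2 = 1, A[2][1] + B[1][1] = -2 + -1 = -3, A[2][2] + B[2][1] = 8 + 9 = 17) = -3 (attained at k = 1)
  C[2][2] = min over k of (A[2][0] + B[0][2] = -1 + 4 = 3, A[2][1] + B[1][2] = -2 + 7 = 5, A[2][2] + B[2][2] = 8 + 4 = 12) = 3 (attained at k = 0)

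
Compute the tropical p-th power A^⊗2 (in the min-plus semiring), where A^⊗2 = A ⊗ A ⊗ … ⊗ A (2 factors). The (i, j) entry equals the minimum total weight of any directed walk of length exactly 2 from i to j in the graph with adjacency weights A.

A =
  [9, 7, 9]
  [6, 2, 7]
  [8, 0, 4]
A^⊗2 =
  [13, 9, 13]
  [8, 4, 9]
  [6, 2, 7]

Each entry (A^⊗2)_ij equals the minimum over all length-2 walks i = v_0 → v_1 → … → v_2 = j of Σ_t A[v_t][v_{t+1}]. For example, for (i, j) = (0, 2) we minimise over 3 possible intermediate vertex sequences; the minimum is 13, attained along the walk 0 → 2 → 2.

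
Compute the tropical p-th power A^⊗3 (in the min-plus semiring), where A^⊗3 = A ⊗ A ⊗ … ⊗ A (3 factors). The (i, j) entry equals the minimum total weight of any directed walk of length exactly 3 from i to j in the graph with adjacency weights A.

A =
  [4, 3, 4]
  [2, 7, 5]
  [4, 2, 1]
A^⊗3 =
  [8, 7, 6]
  [7, 8, 7]
  [5, 4, 3]

Each entry (A^⊗3)_ij equals the minimum over all length-3 walks i = v_0 → v_1 → … → v_3 = j of Σ_t A[v_t][v_{t+1}]. For example, for (i, j) = (0, 2) we minimise over 9 possible intermediate vertex sequences; the minimum is 6, attained along the walk 0 → 2 → 2 → 2.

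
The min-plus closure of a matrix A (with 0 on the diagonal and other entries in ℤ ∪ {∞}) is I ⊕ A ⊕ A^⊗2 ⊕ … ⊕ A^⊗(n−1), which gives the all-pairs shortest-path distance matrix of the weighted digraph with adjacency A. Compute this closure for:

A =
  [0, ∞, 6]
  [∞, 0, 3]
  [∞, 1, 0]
Closure =
  [0, 7, 6]
  [∞, 0, 3]
  [∞, 1, 0]

This is the Floyd-Warshall all-pairs shortest-path computation. For each intermediate vertex k = 0, 1, …, 2, update dist[i][j] ← min(dist[i][j], dist[i][k] + dist[k][j]). The final matrix gives, for each (i, j), the minimum total weight of any directed path from i to j (possibly empty when i = j).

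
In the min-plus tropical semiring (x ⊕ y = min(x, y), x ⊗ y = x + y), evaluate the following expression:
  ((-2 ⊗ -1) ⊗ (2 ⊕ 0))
((-2 ⊗ -1) ⊗ (2 ⊕ 0)) = -3

Expand innermost to outermost. Recall ⊕ takes the minimum of its arguments and ⊗ takes their sum. Working out the expression ((-2 ⊗ -1) ⊗ (2 ⊕ 0)) gives -3.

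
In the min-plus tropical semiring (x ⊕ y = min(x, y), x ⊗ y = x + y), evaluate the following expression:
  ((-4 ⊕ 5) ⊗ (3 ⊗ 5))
((-4 ⊕ 5) ⊗ (3 ⊗ 5)) = 4

Expand innermost to outermost. Recall ⊕ takes the minimum of its arguments and ⊗ takes their sum. Working out the expression ((-4 ⊕ 5) ⊗ (3 ⊗ 5)) gives 4.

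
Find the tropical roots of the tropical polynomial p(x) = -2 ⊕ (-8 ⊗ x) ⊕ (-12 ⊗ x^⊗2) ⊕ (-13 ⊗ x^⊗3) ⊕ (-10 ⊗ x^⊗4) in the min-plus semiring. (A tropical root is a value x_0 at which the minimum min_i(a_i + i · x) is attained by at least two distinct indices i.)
Roots: {-3, 1, 4, 6}

Each tropical root is a break point of the lower envelope of the lines y = a_i + i · x (there are 5 lines, with slopes 0, 1, ..., 4). Only the lines that attain the minimum somewhere contribute to roots; other lines are dominated. Here the surviving (envelope) indices are i = 4, i = 3, i = 2, i = 1, i = 0.
Intersections between consecutive envelope lines give the roots: for adjacent envelope indices i < j the intersection is x = (a_i − a_j) / (j − i). Reading off the sorted break points: {-3, 1, 4, 6}.
Verification: at each break x_0, at least two indices attain the minimum of min_i(a_i + i · x_0).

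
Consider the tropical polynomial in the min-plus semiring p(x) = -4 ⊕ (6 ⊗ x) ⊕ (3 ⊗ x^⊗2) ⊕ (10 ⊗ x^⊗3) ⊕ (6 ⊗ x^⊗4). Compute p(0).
p(0) = -4

A tropical monomial a ⊗ x^⊗i evaluates to a + i · x. Evaluating each term at x = 0:
  Term 0 contributes -4 + 0 · 0 = -4
  Term 1 contributes 6 + 1 · 0 = 6
  Term 2 contributes 3 + 2 · 0 = 3
  Term 3 contributes 10 + 3 · 0 = 10
  Term 4 contributes 6 + 4 · 0 = 6
p(0) = ⊕ of these = min[-4, 6, 3, 10, 6] = -4.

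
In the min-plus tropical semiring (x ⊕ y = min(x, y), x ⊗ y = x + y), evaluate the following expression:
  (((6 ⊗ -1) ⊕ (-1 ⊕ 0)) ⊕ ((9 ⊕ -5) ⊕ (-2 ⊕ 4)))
(((6 ⊗ -1) ⊕ (-1 ⊕ 0)) ⊕ ((9 ⊕ -5) ⊕ (-2 ⊕ 4))) = -5

Expand innermost to outermost. Recall ⊕ takes the minimum of its arguments and ⊗ takes their sum. Working out the expression (((6 ⊗ -1) ⊕ (-1 ⊕ 0)) ⊕ ((9 ⊕ -5) ⊕ (-2 ⊕ 4))) gives -5.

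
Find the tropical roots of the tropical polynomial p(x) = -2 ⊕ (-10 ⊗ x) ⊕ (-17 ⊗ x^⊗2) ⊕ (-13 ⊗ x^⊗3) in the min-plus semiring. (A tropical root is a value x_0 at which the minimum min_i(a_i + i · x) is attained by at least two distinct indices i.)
Roots: {-4, 7, 8}

Each tropical root is a break point of the lower envelope of the lines y = a_i + i · x (there are 4 lines, with slopes 0, 1, ..., 3). Only the lines that attain the minimum somewhere contribute to roots; other lines are dominated. Here the surviving (envelope) indices are i = 3, i = 2, i = 1, i = 0.
Intersections between consecutive envelope lines give the roots: for adjacent envelope indices i < j the intersection is x = (a_i − a_j) / (j − i). Reading off the sorted break points: {-4, 7, 8}.
Verification: at each break x_0, at least two indices attain the minimum of min_i(a_i + i · x_0).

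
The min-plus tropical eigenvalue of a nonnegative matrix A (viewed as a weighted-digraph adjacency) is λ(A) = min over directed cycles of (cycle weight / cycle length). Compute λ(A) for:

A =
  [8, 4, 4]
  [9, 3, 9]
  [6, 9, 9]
λ(A) = 3

Enumerate directed cycles and compute their means (weight / length). Sample:
  cycle 0 → 0: weight = 8, length = 1, mean = 8/1 ≈ 8.000
  cycle 1 → 1: weight = 3, length = 1, mean = 3/1 ≈ 3.000
  cycle 2 → 2: weight = 9, length = 1, mean = 9/1 ≈ 9.000
  cycle 0 → 1 → 0: weight = 13, length = 2, mean = 13/2 ≈ 6.500
  cycle 0 → 2 → 0: weight = 10, length = 2, mean = 10/2 ≈ 5.000
  cycle 1 → 0 → 1: weight = 13, length = 2, mean = 13/2 ≈ 6.500
Minimum mean = 3.000, attained e.g. along the cycle 1 → 1 with weight 3 and length 1. So λ(A) = 3/1 = 3.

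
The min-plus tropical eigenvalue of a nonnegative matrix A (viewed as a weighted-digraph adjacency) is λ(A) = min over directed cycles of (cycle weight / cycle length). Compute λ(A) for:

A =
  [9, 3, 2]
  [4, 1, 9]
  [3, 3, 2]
λ(A) = 1

Enumerate directed cycles and compute their means (weight / length). Sample:
  cycle 0 → 0: weight = 9, length = 1, mean = 9/1 ≈ 9.000
  cycle 1 → 1: weight = 1, length = 1, mean = 1/1 ≈ 1.000
  cycle 2 → 2: weight = 2, length = 1, mean = 2/1 ≈ 2.000
  cycle 0 → 1 → 0: weight = 7, length = 2, mean = 7/2 ≈ 3.500
  cycle 0 → 2 → 0: weight = 5, length = 2, mean = 5/2 ≈ 2.500
  cycle 1 → 0 → 1: weight = 7, length = 2, mean = 7/2 ≈ 3.500
Minimum mean = 1.000, attained e.g. along the cycle 1 → 1 with weight 1 and length 1. So λ(A) = 1/1 = 1.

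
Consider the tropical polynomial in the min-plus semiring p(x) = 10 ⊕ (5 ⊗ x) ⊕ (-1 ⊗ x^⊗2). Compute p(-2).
p(-2) = -5

A tropical monomial a ⊗ x^⊗i evaluates to a + i · x. Evaluating each term at x = -2:
  Term 0 contributes 10 + 0 · -2 = 10
  Term 1 contributes 5 + 1 · -2 = 3
  Term 2 contributes -1 + 2 · -2 = -5
p(-2) = ⊕ of these = min[10, 3, -5] = -5.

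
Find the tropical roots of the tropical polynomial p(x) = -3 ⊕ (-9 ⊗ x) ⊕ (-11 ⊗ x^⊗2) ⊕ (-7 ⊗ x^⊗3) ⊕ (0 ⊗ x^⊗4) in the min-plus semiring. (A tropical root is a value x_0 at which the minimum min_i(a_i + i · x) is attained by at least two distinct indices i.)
Roots: {-7, -4, 2, 6}

Each tropical root is a break point of the lower envelope of the lines y = a_i + i · x (there are 5 lines, with slopes 0, 1, ..., 4). Only the lines that attain the minimum somewhere contribute to roots; other lines are dominated. Here the surviving (envelope) indices are i = 4, i = 3, i = 2, i = 1, i = 0.
Intersections between consecutive envelope lines give the roots: for adjacent envelope indices i < j the intersection is x = (a_i − a_j) / (j − i). Reading off the sorted break points: {-7, -4, 2, 6}.
Verification: at each break x_0, at least two indices attain the minimum of min_i(a_i + i · x_0).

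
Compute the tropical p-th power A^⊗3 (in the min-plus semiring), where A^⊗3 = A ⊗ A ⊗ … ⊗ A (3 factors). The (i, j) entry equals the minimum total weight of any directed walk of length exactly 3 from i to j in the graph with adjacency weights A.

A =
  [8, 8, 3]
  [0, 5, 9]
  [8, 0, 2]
A^⊗3 =
  [3, 5, 7]
  [8, 3, 5]
  [2, 4, 3]

Each entry (A^⊗3)_ij equals the minimum over all length-3 walks i = v_0 → v_1 → … → v_3 = j of Σ_t A[v_t][v_{t+1}]. For example, for (i, j) = (0, 2) we minimise over 9 possible intermediate vertex sequences; the minimum is 7, attained along the walk 0 → 2 → 2 → 2.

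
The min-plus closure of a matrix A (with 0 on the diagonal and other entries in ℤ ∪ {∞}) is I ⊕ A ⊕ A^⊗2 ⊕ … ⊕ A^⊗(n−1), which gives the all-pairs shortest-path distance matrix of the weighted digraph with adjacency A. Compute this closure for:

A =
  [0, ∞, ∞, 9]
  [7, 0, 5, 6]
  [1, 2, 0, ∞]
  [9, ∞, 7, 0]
Closure =
  [0, 18, 16, 9]
  [6, 0, 5, 6]
  [1, 2, 0, 8]
  [8, 9, 7, 0]

This is the Floyd-Warshall all-pairs shortest-path computation. For each intermediate vertex k = 0, 1, …, 3, update dist[i][j] ← min(dist[i][j], dist[i][k] + dist[k][j]). The final matrix gives, for each (i, j), the minimum total weight of any directed path from i to j (possibly empty when i = j).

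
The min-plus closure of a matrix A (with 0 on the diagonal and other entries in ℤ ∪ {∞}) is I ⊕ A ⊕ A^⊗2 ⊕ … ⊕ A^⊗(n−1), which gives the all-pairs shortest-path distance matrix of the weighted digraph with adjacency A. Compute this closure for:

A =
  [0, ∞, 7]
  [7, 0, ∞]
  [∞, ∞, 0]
Closure =
  [0, ∞, 7]
  [7, 0, 14]
  [∞, ∞, 0]

This is the Floyd-Warshall all-pairs shortest-path computation. For each intermediate vertex k = 0, 1, …, 2, update dist[i][j] ← min(dist[i][j], dist[i][k] + dist[k][j]). The final matrix gives, for each (i, j), the minimum total weight of any directed path from i to j (possibly empty when i = j).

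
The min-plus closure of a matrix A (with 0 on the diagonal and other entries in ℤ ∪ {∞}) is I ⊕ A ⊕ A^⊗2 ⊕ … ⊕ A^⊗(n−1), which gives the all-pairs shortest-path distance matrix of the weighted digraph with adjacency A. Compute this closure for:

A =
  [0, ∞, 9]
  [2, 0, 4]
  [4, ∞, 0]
Closure =
  [0, ∞, 9]
  [2, 0, 4]
  [4, ∞, 0]

This is the Floyd-Warshall all-pairs shortest-path computation. For each intermediate vertex k = 0, 1, …, 2, update dist[i][j] ← min(dist[i][j], dist[i][k] + dist[k][j]). The final matrix gives, for each (i, j), the minimum total weight of any directed path from i to j (possibly empty when i = j).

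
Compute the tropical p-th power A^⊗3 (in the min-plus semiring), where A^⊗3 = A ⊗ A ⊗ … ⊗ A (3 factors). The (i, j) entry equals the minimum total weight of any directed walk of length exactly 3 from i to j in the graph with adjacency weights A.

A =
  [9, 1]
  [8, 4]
A^⊗3 =
  [13, 9]
  [16, 12]

Each entry (A^⊗3)_ij equals the minimum over all length-3 walks i = v_0 → v_1 → … → v_3 = j of Σ_t A[v_t][v_{t+1}]. For example, for (i, j) = (0, 1) we minimise over 4 possible intermediate vertex sequences; the minimum is 9, attained along the walk 0 → 1 → 1 → 1.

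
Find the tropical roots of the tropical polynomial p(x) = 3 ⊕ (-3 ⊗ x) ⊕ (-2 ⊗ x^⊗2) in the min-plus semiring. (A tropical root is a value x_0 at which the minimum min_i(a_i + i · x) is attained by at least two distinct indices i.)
Roots: {-1, 6}

Each tropical root is a break point of the lower envelope of the lines y = a_i + i · x (there are 3 lines, with slopes 0, 1, ..., 2). Only the lines that attain the minimum somewhere contribute to roots; other lines are dominated. Here the surviving (envelope) indices are i = 2, i = 1, i = 0.
Intersections between consecutive envelope lines give the roots: for adjacent envelope indices i < j the intersection is x = (a_i − a_j) / (j − i). Reading off the sorted break points: {-1, 6}.
Verification: at each break x_0, at least two indices attain the minimum of min_i(a_i + i · x_0).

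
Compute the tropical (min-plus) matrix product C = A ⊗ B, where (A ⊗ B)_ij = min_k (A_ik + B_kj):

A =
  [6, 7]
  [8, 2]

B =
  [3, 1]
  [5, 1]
A ⊗ B =
  [9, 7]
  [7, 3]

Apply the min-plus product entry-by-entry:
  C[0][0] = min over k of (A[0][0] + B[0][0] = 6 + 3 = 9, A[0][1] + B[1][0] = 7 + 5 = 12) = 9 (attained at k = 0)
  C[0][1] = min over k of (A[0][0] + B[0][1] = 6 + 1 = 7, A[0][1] + B[1][1] = 7 + 1 = 8) = 7 (attained at k = 0)
  C[1][0] = min over k of (A[1][0] + B[0][0] = 8 + 3 = 11, A[1][1] + B[1][0] = 2 + 5 = 7) = 7 (attained at k = 1)
  C[1][1] = min over k of (A[1][0] + B[0][1] = 8 + 1 = 9, A[1][1] + B[1][1] = 2 + 1 = 3) = 3 (attained at k = 1)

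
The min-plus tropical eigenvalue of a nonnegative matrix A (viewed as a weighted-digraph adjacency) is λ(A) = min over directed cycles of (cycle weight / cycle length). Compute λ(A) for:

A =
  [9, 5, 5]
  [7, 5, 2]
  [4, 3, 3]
λ(A) = 5/2

Enumerate directed cycles and compute their means (weight / length). Sample:
  cycle 0 → 0: weight = 9, length = 1, mean = 9/1 ≈ 9.000
  cycle 1 → 1: weight = 5, length = 1, mean = 5/1 ≈ 5.000
  cycle 2 → 2: weight = 3, length = 1, mean = 3/1 ≈ 3.000
  cycle 0 → 1 → 0: weight = 12, length = 2, mean = 12/2 ≈ 6.000
  cycle 0 → 2 → 0: weight = 9, length = 2, mean = 9/2 ≈ 4.500
  cycle 1 → 0 → 1: weight = 12, length = 2, mean = 12/2 ≈ 6.000
Minimum mean = 2.500, attained e.g. along the cycle 1 → 2 → 1 with weight 5 and length 2. So λ(A) = 5/2 = 5/2.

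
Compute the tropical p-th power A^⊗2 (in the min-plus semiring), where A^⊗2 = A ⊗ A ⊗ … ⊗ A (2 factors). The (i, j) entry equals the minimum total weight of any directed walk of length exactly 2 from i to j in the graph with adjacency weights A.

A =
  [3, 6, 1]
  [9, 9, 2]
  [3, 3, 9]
A^⊗2 =
  [4, 4, 4]
  [5, 5, 10]
  [6, 9, 4]

Each entry (A^⊗2)_ij equals the minimum over all length-2 walks i = v_0 → v_1 → … → v_2 = j of Σ_t A[v_t][v_{t+1}]. For example, for (i, j) = (0, 2) we minimise over 3 possible intermediate vertex sequences; the minimum is 4, attained along the walk 0 → 0 → 2.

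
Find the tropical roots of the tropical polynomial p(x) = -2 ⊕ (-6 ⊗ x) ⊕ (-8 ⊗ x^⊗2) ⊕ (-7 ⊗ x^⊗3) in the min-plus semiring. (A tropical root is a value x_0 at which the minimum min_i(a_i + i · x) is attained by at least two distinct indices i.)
Roots: {-1, 2, 4}

Each tropical root is a break point of the lower envelope of the lines y = a_i + i · x (there are 4 lines, with slopes 0, 1, ..., 3). Only the lines that attain the minimum somewhere contribute to roots; other lines are dominated. Here the surviving (envelope) indices are i = 3, i = 2, i = 1, i = 0.
Intersections between consecutive envelope lines give the roots: for adjacent envelope indices i < j the intersection is x = (a_i − a_j) / (j − i). Reading off the sorted break points: {-1, 2, 4}.
Verification: at each break x_0, at least two indices attain the minimum of min_i(a_i + i · x_0).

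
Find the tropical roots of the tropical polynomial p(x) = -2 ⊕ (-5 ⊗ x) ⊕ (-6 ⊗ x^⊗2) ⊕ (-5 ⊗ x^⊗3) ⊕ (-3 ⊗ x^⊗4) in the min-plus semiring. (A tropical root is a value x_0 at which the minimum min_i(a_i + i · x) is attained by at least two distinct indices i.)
Roots: {-2, -1, 1, 3}

Each tropical root is a break point of the lower envelope of the lines y = a_i + i · x (there are 5 lines, with slopes 0, 1, ..., 4). Only the lines that attain the minimum somewhere contribute to roots; other lines are dominated. Here the surviving (envelope) indices are i = 4, i = 3, i = 2, i = 1, i = 0.
Intersections between consecutive envelope lines give the roots: for adjacent envelope indices i < j the intersection is x = (a_i − a_j) / (j − i). Reading off the sorted break points: {-2, -1, 1, 3}.
Verification: at each break x_0, at least two indices attain the minimum of min_i(a_i + i · x_0).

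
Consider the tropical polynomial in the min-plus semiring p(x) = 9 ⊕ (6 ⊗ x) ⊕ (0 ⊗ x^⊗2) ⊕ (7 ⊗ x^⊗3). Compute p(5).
p(5) = 9

A tropical monomial a ⊗ x^⊗i evaluates to a + i · x. Evaluating each term at x = 5:
  Term 0 contributes 9 + 0 · 5 = 9
  Term 1 contributes 6 + 1 · 5 = 11
  Term 2 contributes 0 + 2 · 5 = 10
  Term 3 contributes 7 + 3 · 5 = 22
p(5) = ⊕ of these = min[9, 11, 10, 22] = 9.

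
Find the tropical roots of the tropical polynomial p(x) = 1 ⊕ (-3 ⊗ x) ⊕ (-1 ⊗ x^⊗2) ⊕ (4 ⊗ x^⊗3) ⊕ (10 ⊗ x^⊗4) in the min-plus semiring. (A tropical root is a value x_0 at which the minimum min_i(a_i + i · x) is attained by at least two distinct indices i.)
Roots: {-6, -5, -2, 4}

Each tropical root is a break point of the lower envelope of the lines y = a_i + i · x (there are 5 lines, with slopes 0, 1, ..., 4). Only the lines that attain the minimum somewhere contribute to roots; other lines are dominated. Here the surviving (envelope) indices are i = 4, i = 3, i = 2, i = 1, i = 0.
Intersections between consecutive envelope lines give the roots: for adjacent envelope indices i < j the intersection is x = (a_i − a_j) / (j − i). Reading off the sorted break points: {-6, -5, -2, 4}.
Verification: at each break x_0, at least two indices attain the minimum of min_i(a_i + i · x_0).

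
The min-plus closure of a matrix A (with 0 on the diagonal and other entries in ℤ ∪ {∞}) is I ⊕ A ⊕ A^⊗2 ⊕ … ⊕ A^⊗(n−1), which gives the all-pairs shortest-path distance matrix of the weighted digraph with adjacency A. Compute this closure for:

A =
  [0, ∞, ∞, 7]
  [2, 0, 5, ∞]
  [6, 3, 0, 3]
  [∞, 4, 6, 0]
Closure =
  [0, 11, 13, 7]
  [2, 0, 5, 8]
  [5, 3, 0, 3]
  [6, 4, 6, 0]

This is the Floyd-Warshall all-pairs shortest-path computation. For each intermediate vertex k = 0, 1, …, 3, update dist[i][j] ← min(dist[i][j], dist[i][k] + dist[k][j]). The final matrix gives, for each (i, j), the minimum total weight of any directed path from i to j (possibly empty when i = j).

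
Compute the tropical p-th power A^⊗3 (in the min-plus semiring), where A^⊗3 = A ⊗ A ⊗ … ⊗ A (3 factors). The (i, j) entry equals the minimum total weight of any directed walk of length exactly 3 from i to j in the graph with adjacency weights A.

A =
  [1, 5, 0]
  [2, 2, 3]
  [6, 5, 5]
A^⊗3 =
  [3, 6, 2]
  [4, 6, 3]
  [8, 9, 7]

Each entry (A^⊗3)_ij equals the minimum over all length-3 walks i = v_0 → v_1 → … → v_3 = j of Σ_t A[v_t][v_{t+1}]. For example, for (i, j) = (0, 2) we minimise over 9 possible intermediate vertex sequences; the minimum is 2, attained along the walk 0 → 0 → 0 → 2.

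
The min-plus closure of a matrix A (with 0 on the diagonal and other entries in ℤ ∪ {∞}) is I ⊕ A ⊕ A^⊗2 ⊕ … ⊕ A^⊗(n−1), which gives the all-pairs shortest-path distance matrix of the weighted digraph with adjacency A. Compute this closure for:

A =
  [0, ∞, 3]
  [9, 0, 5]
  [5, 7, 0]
Closure =
  [0, 10, 3]
  [9, 0, 5]
  [5, 7, 0]

This is the Floyd-Warshall all-pairs shortest-path computation. For each intermediate vertex k = 0, 1, …, 2, update dist[i][j] ← min(dist[i][j], dist[i][k] + dist[k][j]). The final matrix gives, for each (i, j), the minimum total weight of any directed path from i to j (possibly empty when i = j).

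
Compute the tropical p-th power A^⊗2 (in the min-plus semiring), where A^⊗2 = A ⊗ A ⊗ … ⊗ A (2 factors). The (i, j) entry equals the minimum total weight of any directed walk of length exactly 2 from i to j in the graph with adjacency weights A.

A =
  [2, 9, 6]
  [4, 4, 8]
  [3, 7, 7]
A^⊗2 =
  [4, 11, 8]
  [6, 8, 10]
  [5, 11, 9]

Each entry (A^⊗2)_ij equals the minimum over all length-2 walks i = v_0 → v_1 → … → v_2 = j of Σ_t A[v_t][v_{t+1}]. For example, for (i, j) = (0, 2) we minimise over 3 possible intermediate vertex sequences; the minimum is 8, attained along the walk 0 → 0 → 2.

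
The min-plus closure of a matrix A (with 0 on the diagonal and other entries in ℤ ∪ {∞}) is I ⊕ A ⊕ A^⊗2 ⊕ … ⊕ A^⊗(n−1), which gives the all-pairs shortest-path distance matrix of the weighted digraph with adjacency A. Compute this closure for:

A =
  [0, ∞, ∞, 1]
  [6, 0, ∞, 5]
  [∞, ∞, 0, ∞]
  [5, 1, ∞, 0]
Closure =
  [0, 2, ∞, 1]
  [6, 0, ∞, 5]
  [∞, ∞, 0, ∞]
  [5, 1, ∞, 0]

This is the Floyd-Warshall all-pairs shortest-path computation. For each intermediate vertex k = 0, 1, …, 3, update dist[i][j] ← min(dist[i][j], dist[i][k] + dist[k][j]). The final matrix gives, for each (i, j), the minimum total weight of any directed path from i to j (possibly empty when i = j).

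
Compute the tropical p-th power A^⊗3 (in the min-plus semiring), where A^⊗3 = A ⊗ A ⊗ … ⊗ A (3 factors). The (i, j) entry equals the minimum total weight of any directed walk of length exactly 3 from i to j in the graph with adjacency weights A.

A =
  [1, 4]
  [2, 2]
A^⊗3 =
  [3, 6]
  [4, 6]

Each entry (A^⊗3)_ij equals the minimum over all length-3 walks i = v_0 → v_1 → … → v_3 = j of Σ_t A[v_t][v_{t+1}]. For example, for (i, j) = (0, 1) we minimise over 4 possible intermediate vertex sequences; the minimum is 6, attained along the walk 0 → 0 → 0 → 1.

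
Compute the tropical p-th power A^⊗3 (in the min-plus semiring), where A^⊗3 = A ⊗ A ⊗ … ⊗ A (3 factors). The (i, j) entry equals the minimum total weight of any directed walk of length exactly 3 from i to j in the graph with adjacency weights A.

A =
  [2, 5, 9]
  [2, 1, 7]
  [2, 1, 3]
A^⊗3 =
  [6, 7, 13]
  [4, 3, 9]
  [4, 3, 9]

Each entry (A^⊗3)_ij equals the minimum over all length-3 walks i = v_0 → v_1 → … → v_3 = j of Σ_t A[v_t][v_{t+1}]. For example, for (i, j) = (0, 2) we minimise over 9 possible intermediate vertex sequences; the minimum is 13, attained along the walk 0 → 0 → 0 → 2.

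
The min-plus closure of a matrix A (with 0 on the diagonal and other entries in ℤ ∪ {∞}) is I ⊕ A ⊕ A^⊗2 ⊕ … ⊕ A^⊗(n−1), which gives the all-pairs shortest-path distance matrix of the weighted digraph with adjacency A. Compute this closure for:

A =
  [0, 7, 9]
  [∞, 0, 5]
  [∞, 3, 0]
Closure =
  [0, 7, 9]
  [∞, 0, 5]
  [∞, 3, 0]

This is the Floyd-Warshall all-pairs shortest-path computation. For each intermediate vertex k = 0, 1, …, 2, update dist[i][j] ← min(dist[i][j], dist[i][k] + dist[k][j]). The final matrix gives, for each (i, j), the minimum total weight of any directed path from i to j (possibly empty when i = j).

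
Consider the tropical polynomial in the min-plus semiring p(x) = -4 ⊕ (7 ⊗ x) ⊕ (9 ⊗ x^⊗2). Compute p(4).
p(4) = -4

A tropical monomial a ⊗ x^⊗i evaluates to a + i · x. Evaluating each term at x = 4:
  Term 0 contributes -4 + 0 · 4 = -4
  Term 1 contributes 7 + 1 · 4 = 11
  Term 2 contributes 9 + 2 · 4 = 17
p(4) = ⊕ of these = min[-4, 11, 17] = -4.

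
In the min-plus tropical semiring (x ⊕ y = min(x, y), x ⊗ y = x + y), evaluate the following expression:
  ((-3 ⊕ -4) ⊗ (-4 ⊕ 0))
((-3 ⊕ -4) ⊗ (-4 ⊕ 0)) = -8

Expand innermost to outermost. Recall ⊕ takes the minimum of its arguments and ⊗ takes their sum. Working out the expression ((-3 ⊕ -4) ⊗ (-4 ⊕ 0)) gives -8.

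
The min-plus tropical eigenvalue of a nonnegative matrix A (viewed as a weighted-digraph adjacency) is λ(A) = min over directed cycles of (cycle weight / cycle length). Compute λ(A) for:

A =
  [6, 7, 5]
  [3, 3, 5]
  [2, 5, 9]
λ(A) = 3

Enumerate directed cycles and compute their means (weight / length). Sample:
  cycle 0 → 0: weight = 6, length = 1, mean = 6/1 ≈ 6.000
  cycle 1 → 1: weight = 3, length = 1, mean = 3/1 ≈ 3.000
  cycle 2 → 2: weight = 9, length = 1, mean = 9/1 ≈ 9.000
  cycle 0 → 1 → 0: weight = 10, length = 2, mean = 10/2 ≈ 5.000
  cycle 0 → 2 → 0: weight = 7, length = 2, mean = 7/2 ≈ 3.500
  cycle 1 → 0 → 1: weight = 10, length = 2, mean = 10/2 ≈ 5.000
Minimum mean = 3.000, attained e.g. along the cycle 1 → 1 with weight 3 and length 1. So λ(A) = 3/1 = 3.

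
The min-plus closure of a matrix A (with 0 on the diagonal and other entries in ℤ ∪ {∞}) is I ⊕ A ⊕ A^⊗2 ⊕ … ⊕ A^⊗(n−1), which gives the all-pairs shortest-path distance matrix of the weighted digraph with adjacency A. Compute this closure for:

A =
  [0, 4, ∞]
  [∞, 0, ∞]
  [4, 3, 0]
Closure =
  [0, 4, ∞]
  [∞, 0, ∞]
  [4, 3, 0]

This is the Floyd-Warshall all-pairs shortest-path computation. For each intermediate vertex k = 0, 1, …, 2, update dist[i][j] ← min(dist[i][j], dist[i][k] + dist[k][j]). The final matrix gives, for each (i, j), the minimum total weight of any directed path from i to j (possibly empty when i = j).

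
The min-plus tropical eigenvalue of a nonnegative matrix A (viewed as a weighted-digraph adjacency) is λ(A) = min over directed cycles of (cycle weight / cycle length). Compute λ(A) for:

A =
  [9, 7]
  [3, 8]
λ(A) = 5

Enumerate directed cycles and compute their means (weight / length). Sample:
  cycle 0 → 0: weight = 9, length = 1, mean = 9/1 ≈ 9.000
  cycle 1 → 1: weight = 8, length = 1, mean = 8/1 ≈ 8.000
  cycle 0 → 1 → 0: weight = 10, length = 2, mean = 10/2 ≈ 5.000
  cycle 1 → 0 → 1: weight = 10, length = 2, mean = 10/2 ≈ 5.000
Minimum mean = 5.000, attained e.g. along the cycle 0 → 1 → 0 with weight 10 and length 2. So λ(A) = 10/2 = 5.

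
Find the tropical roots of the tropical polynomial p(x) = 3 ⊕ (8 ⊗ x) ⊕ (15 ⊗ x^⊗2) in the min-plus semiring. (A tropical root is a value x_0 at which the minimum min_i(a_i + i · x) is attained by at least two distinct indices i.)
Roots: {-7, -5}

Each tropical root is a break point of the lower envelope of the lines y = a_i + i · x (there are 3 lines, with slopes 0, 1, ..., 2). Only the lines that attain the minimum somewhere contribute to roots; other lines are dominated. Here the surviving (envelope) indices are i = 2, i = 1, i = 0.
Intersections between consecutive envelope lines give the roots: for adjacent envelope indices i < j the intersection is x = (a_i − a_j) / (j − i). Reading off the sorted break points: {-7, -5}.
Verification: at each break x_0, at least two indices attain the minimum of min_i(a_i + i · x_0).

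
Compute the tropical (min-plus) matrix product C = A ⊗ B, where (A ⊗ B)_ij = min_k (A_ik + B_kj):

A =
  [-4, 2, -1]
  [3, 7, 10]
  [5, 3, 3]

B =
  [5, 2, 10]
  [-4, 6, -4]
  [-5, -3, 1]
A ⊗ B =
  [-6, -4, -2]
  [3, 5, 3]
  [-2, 0, -1]

Apply the min-plus product entry-by-entry:
  C[0][0] = min over k of (A[0][0] + B[0][0] = -4 + 5 = 1, A[0][1] + B[1][0] = 2 + -4 = -2, A[0][2] + B[2][0] = -1 + -5 = -6) = -6 (attained at k = 2)
  C[0][1] = min over k of (A[0][0] + B[0][1] = -4 + 2 = -2, A[0][1] + B[1][1] = 2 + 6 = 8, A[0][2] + B[2][1] = -1 + -3 = -4) = -4 (attained at k = 2)
  C[0][2] = min over k of (A[0][0] + B[0][2] = -4 + 10 = 6, A[0][1] + B[1][2] = 2 + -4 = -2, A[0][2] + B[2][2] = -1 + 1 = 0) = -2 (attained at k = 1)
  C[1][0] = min over k of (A[1][0] + B[0][0] = 3 + 5 = 8, A[1][1] + B[1][0] = 7 + -4 = 3, A[1][2] + B[2][0] = 10 + -5 = 5) = 3 (attained at k = 1)
  C[1][1] = min over k of (A[1][0] + B[0][1] = 3 + 2 = 5, A[1][1] + B[1][1] = 7 + 6 = 13, A[1][2] + B[2][1] = 10 + -3 = 7) = 5 (attained at k = 0)
  C[1][2] = min over k of (A[1][0] + B[0][2] = 3 + 10 = 13, A[1][1] + B[1][2] = 7 + -4 = 3, A[1][2] + B[2][2] = 10 + 1 = 11) = 3 (attained at k = 1)
  C[2][0] = min over k of (A[2][0] + B[0][0] = 5 + 5 = 10, A[2][1] + B[1][0] = 3 + -4 = -1, A[2][2] + B[2][0] = 3 + -5 = -2) = -2 (attained at k = 2)
  C[2][1] = min over k of (A[2][0] + B[0][1] = 5 + 2 = 7, A[2][1] + B[1][1] = 3 + 6 = 9, A[2][2] + B[2][1] = 3 + -3 = 0) = 0 (attained at k = 2)
  C[2][2] = min over k of (A[2][0] + B[0][2] = 5 + 10 = 15, A[2][1] + B[1][2] = 3 + -4 = -1, A[2][2] + B[2][2] = 3 + 1 = 4) = -1 (attained at k = 1)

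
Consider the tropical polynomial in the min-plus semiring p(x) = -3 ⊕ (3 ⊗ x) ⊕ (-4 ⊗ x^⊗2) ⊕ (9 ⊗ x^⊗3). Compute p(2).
p(2) = -3

A tropical monomial a ⊗ x^⊗i evaluates to a + i · x. Evaluating each term at x = 2:
  Term 0 contributes -3 + 0 · 2 = -3
  Term 1 contributes 3 + 1 · 2 = 5
  Term 2 contributes -4 + 2 · 2 = 0
  Term 3 contributes 9 + 3 · 2 = 15
p(2) = ⊕ of these = min[-3, 5, 0, 15] = -3.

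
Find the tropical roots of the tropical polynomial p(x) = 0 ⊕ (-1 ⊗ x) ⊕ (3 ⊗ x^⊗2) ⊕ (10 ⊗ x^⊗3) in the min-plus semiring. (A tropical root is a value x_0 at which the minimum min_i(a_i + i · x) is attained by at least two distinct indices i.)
Roots: {-7, -4, 1}

Each tropical root is a break point of the lower envelope of the lines y = a_i + i · x (there are 4 lines, with slopes 0, 1, ..., 3). Only the lines that attain the minimum somewhere contribute to roots; other lines are dominated. Here the surviving (envelope) indices are i = 3, i = 2, i = 1, i = 0.
Intersections between consecutive envelope lines give the roots: for adjacent envelope indices i < j the intersection is x = (a_i − a_j) / (j − i). Reading off the sorted break points: {-7, -4, 1}.
Verification: at each break x_0, at least two indices attain the minimum of min_i(a_i + i · x_0).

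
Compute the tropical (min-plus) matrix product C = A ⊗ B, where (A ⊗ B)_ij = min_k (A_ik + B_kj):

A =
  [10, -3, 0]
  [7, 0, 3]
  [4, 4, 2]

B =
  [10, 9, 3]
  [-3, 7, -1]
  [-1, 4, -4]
A ⊗ B =
  [-6, 4, -4]
  [-3, 7, -1]
  [1, 6, -2]

Apply the min-plus product entry-by-entry:
  C[0][0] = min over k of (A[0][0] + B[0][0] = 10 + 10 = 20, A[0][1] + B[1][0] = -3 + -3 = -6, A[0][2] + B[2][0] = 0 + -1 = -1) = -6 (attained at k = 1)
  C[0][1] = min over k of (A[0][0] + B[0][1] = 10 + 9 = 19, A[0][1] + B[1][1] = -3 + 7 = 4, A[0][2] + B[2][1] = 0 + 4 = 4) = 4 (attained at k = 1)
  C[0][2] = min over k of (A[0][0] + B[0][2] = 10 + 3 = 13, A[0][1] + B[1][2] = -3 + -1 = -4, A[0][2] + B[2][2] = 0 + -4 = -4) = -4 (attained at k = 1)
  C[1][0] = min over k of (A[1][0] + B[0][0] = 7 + 10 = 17, A[1][1] + B[1][0] = 0 + -3 = -3, A[1][2] + B[2][0] = 3 + -1 = 2) = -3 (attained at k = 1)
  C[1][1] = min over k of (A[1][0] + B[0][1] = 7 + 9 = 16, A[1][1] + B[1][1] = 0 + 7 = 7, A[1][2] + B[2][1] = 3 + 4 = 7) = 7 (attained at k = 1)
  C[1][2] = min over k of (A[1][0] + B[0][2] = 7 + 3 = 10, A[1][1] + B[1][2] = 0 + -1 = -1, A[1][2] + B[2][2] = 3 + -4 = -1) = -1 (attained at k = 1)
  C[2][0] = min over k of (A[2][0] + B[0][0] = 4 + 10 = 14, A[2][1] + B[1][0] = 4 + -3 = 1, A[2][2] + B[2][0] = 2 + -1 = 1) = 1 (attained at k = 1)
  C[2][1] = min over k of (A[2][0] + B[0][1] = 4 + 9 = 13, A[2][1] + B[1][1] = 4 + 7 = 11, A[2][2] + B[2][1] = 2 + 4 = 6) = 6 (attained at k = 2)
  C[2][2] = min over k of (A[2][0] + B[0][2] = 4 + 3 = 7, A[2][1] + B[1][2] = 4 + -1 = 3, A[2][2] + B[2][2] = 2 + -4 = -2) = -2 (attained at k = 2)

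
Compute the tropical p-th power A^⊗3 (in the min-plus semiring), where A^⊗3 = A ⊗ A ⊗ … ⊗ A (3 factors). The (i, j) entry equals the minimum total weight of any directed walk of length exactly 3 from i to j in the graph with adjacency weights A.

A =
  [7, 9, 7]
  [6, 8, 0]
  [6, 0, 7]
A^⊗3 =
  [13, 9, 7]
  [6, 7, 0]
  [6, 0, 7]

Each entry (A^⊗3)_ij equals the minimum over all length-3 walks i = v_0 → v_1 → … → v_3 = j of Σ_t A[v_t][v_{t+1}]. For example, for (i, j) = (0, 2) we minimise over 9 possible intermediate vertex sequences; the minimum is 7, attained along the walk 0 → 2 → 1 → 2.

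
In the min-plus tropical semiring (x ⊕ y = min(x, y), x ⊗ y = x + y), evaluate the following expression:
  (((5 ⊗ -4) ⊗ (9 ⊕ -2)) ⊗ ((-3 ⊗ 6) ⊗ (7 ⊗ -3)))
(((5 ⊗ -4) ⊗ (9 ⊕ -2)) ⊗ ((-3 ⊗ 6) ⊗ (7 ⊗ -3))) = 6

Expand innermost to outermost. Recall ⊕ takes the minimum of its arguments and ⊗ takes their sum. Working out the expression (((5 ⊗ -4) ⊗ (9 ⊕ -2)) ⊗ ((-3 ⊗ 6) ⊗ (7 ⊗ -3))) gives 6.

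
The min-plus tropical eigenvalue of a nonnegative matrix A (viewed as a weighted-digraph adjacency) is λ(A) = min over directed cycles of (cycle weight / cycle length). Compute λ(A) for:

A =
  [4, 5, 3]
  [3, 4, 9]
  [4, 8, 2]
λ(A) = 2

Enumerate directed cycles and compute their means (weight / length). Sample:
  cycle 0 → 0: weight = 4, length = 1, mean = 4/1 ≈ 4.000
  cycle 1 → 1: weight = 4, length = 1, mean = 4/1 ≈ 4.000
  cycle 2 → 2: weight = 2, length = 1, mean = 2/1 ≈ 2.000
  cycle 0 → 1 → 0: weight = 8, length = 2, mean = 8/2 ≈ 4.000
  cycle 0 → 2 → 0: weight = 7, length = 2, mean = 7/2 ≈ 3.500
  cycle 1 → 0 → 1: weight = 8, length = 2, mean = 8/2 ≈ 4.000
Minimum mean = 2.000, attained e.g. along the cycle 2 → 2 with weight 2 and length 1. So λ(A) = 2/1 = 2.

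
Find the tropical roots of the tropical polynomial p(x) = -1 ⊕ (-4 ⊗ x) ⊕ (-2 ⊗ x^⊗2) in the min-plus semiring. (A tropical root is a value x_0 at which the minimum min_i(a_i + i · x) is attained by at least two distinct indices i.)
Roots: {-2, 3}

Each tropical root is a break point of the lower envelope of the lines y = a_i + i · x (there are 3 lines, with slopes 0, 1, ..., 2). Only the lines that attain the minimum somewhere contribute to roots; other lines are dominated. Here the surviving (envelope) indices are i = 2, i = 1, i = 0.
Intersections between consecutive envelope lines give the roots: for adjacent envelope indices i < j the intersection is x = (a_i − a_j) / (j − i). Reading off the sorted break points: {-2, 3}.
Verification: at each break x_0, at least two indices attain the minimum of min_i(a_i + i · x_0).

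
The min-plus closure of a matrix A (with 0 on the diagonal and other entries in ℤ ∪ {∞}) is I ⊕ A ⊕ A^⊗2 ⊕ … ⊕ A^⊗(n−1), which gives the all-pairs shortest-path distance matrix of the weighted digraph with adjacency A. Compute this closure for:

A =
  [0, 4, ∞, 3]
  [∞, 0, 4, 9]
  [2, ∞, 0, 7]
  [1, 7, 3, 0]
Closure =
  [0, 4, 6, 3]
  [6, 0, 4, 9]
  [2, 6, 0, 5]
  [1, 5, 3, 0]

This is the Floyd-Warshall all-pairs shortest-path computation. For each intermediate vertex k = 0, 1, …, 3, update dist[i][j] ← min(dist[i][j], dist[i][k] + dist[k][j]). The final matrix gives, for each (i, j), the minimum total weight of any directed path from i to j (possibly empty when i = j).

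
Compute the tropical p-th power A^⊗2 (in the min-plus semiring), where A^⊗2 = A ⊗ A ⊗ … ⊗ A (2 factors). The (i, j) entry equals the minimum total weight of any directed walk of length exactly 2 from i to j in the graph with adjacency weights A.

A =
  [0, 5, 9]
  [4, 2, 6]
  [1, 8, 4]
A^⊗2 =
  [0, 5, 9]
  [4, 4, 8]
  [1, 6, 8]

Each entry (A^⊗2)_ij equals the minimum over all length-2 walks i = v_0 → v_1 → … → v_2 = j of Σ_t A[v_t][v_{t+1}]. For example, for (i, j) = (0, 2) we minimise over 3 possible intermediate vertex sequences; the minimum is 9, attained along the walk 0 → 0 → 2.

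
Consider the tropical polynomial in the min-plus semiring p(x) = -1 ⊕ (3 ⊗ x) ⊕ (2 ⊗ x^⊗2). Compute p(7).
p(7) = -1

A tropical monomial a ⊗ x^⊗i evaluates to a + i · x. Evaluating each term at x = 7:
  Term 0 contributes -1 + 0 · 7 = -1
  Term 1 contributes 3 + 1 · 7 = 10
  Term 2 contributes 2 + 2 · 7 = 16
p(7) = ⊕ of these = min[-1, 10, 16] = -1.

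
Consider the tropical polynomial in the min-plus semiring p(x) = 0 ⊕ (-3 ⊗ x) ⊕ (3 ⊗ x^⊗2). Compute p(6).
p(6) = 0

A tropical monomial a ⊗ x^⊗i evaluates to a + i · x. Evaluating each term at x = 6:
  Term 0 contributes 0 + 0 · 6 = 0
  Term 1 contributes -3 + 1 · 6 = 3
  Term 2 contributes 3 + 2 · 6 = 15
p(6) = ⊕ of these = min[0, 3, 15] = 0.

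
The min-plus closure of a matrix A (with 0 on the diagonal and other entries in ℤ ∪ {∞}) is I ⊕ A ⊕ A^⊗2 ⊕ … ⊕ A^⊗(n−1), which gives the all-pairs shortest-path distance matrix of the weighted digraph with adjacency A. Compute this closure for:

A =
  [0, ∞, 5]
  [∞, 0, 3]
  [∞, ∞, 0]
Closure =
  [0, ∞, 5]
  [∞, 0, 3]
  [∞, ∞, 0]

This is the Floyd-Warshall all-pairs shortest-path computation. For each intermediate vertex k = 0, 1, …, 2, update dist[i][j] ← min(dist[i][j], dist[i][k] + dist[k][j]). The final matrix gives, for each (i, j), the minimum total weight of any directed path from i to j (possibly empty when i = j).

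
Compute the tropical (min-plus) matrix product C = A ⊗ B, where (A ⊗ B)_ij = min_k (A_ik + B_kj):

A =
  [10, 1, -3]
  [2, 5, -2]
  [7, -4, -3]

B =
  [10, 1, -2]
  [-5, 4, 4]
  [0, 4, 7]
A ⊗ B =
  [-4, 1, 4]
  [-2, 2, 0]
  [-9, 0, 0]

Apply the min-plus product entry-by-entry:
  C[0][0] = min over k of (A[0][0] + B[0][0] = 10 + 10 = 20, A[0][1] + B[1][0] = 1 + -5 = -4, A[0][2] + B[2][0] = -3 + 0 = -3) = -4 (attained at k = 1)
  C[0][1] = min over k of (A[0][0] + B[0][1] = 10 + 1 = 11, A[0][1] + B[1][1] = 1 + 4 = 5, A[0][2] + B[2][1] = -3 + 4 = 1) = 1 (attained at k = 2)
  C[0][2] = min over k of (A[0][0] + B[0][2] = 10 + -2 = 8, A[0][1] + B[1][2] = 1 + 4 = 5, A[0][2] + B[2][2] = -3 + 7 = 4) = 4 (attained at k = 2)
  C[1][0] = min over k of (A[1][0] + B[0][0] = 2 + 10 = 12, A[1][1] + B[1][0] = 5 + -5 = 0, A[1][2] + B[2][0] = -2 + 0 = -2) = -2 (attained at k = 2)
  C[1][1] = min over k of (A[1][0] + B[0][1] = 2 + 1 = 3, A[1][1] + B[1][1] = 5 + 4 = 9, A[1][2] + B[2][1] = -2 + 4 = 2) = 2 (attained at k = 2)
  C[1][2] = min over k of (A[1][0] + B[0][2] = 2 + -2 = 0, A[1][1] + B[1][2] = 5 + 4 = 9, A[1][2] + B[2][2] = -2 + 7 = 5) = 0 (attained at k = 0)
  C[2][0] = min over k of (A[2][0] + B[0][0] = 7 + 10 = 17, A[2][1] + B[1][0] = -4 + -5 = -9, A[2][2] + B[2][0] = -3 + 0 = -3) = -9 (attained at k = 1)
  C[2][1] = min over k of (A[2][0] + B[0][1] = 7 + 1 = 8, A[2][1] + B[1][1] = -4 + 4 = 0, A[2][2] + B[2][1] = -3 + 4 = 1) = 0 (attained at k = 1)
  C[2][2] = min over k of (A[2][0] + B[0][2] = 7 + -2 = 5, A[2][1] + B[1][2] = -4 + 4 = 0, A[2][2] + B[2][2] = -3 + 7 = 4) = 0 (attained at k = 1)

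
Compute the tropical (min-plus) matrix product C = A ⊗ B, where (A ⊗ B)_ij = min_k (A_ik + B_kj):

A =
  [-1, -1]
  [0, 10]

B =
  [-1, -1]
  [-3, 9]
A ⊗ B =
  [-4, -2]
  [-1, -1]

Apply the min-plus product entry-by-entry:
  C[0][0] = min over k of (A[0][0] + B[0][0] = -1 + -1 = -2, A[0][1] + B[1][0] = -1 + -3 = -4) = -4 (attained at k = 1)
  C[0][1] = min over k of (A[0][0] + B[0][1] = -1 + -1 = -2, A[0][1] + B[1][1] = -1 + 9 = 8) = -2 (attained at k = 0)
  C[1][0] = min over k of (A[1][0] + B[0][0] = 0 + -1 = -1, A[1][1] + B[1][0] = 10 + -3 = 7) = -1 (attained at k = 0)
  C[1][1] = min over k of (A[1][0] + B[0][1] = 0 + -1 = -1, A[1][1] + B[1][1] = 10 + 9 = 19) = -1 (attained at k = 0)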